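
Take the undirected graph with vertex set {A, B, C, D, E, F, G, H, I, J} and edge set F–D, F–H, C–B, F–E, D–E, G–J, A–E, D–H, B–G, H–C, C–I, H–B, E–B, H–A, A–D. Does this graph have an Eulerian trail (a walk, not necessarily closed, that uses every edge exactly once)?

Degrees: A:3, B:4, C:3, D:4, E:4, F:3, G:2, H:5, I:1, J:1
Odd-degree vertices: A, C, F, H, I, J (6 total).
With 6 odd-degree vertices (more than two), no single trail can use every edge.

No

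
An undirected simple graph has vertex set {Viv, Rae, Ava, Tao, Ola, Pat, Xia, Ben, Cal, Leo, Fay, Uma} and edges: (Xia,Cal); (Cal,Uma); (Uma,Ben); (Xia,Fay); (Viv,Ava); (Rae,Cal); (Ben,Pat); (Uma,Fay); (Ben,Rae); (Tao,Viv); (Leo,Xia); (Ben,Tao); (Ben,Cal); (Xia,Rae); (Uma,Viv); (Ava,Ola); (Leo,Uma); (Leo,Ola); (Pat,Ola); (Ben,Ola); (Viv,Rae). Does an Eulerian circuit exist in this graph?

No

Degrees: Viv:4, Rae:4, Ava:2, Tao:2, Ola:4, Pat:2, Xia:4, Ben:6, Cal:4, Leo:3, Fay:2, Uma:5
Leo, Uma have odd degree; an Eulerian circuit needs every degree to be even, so none exists.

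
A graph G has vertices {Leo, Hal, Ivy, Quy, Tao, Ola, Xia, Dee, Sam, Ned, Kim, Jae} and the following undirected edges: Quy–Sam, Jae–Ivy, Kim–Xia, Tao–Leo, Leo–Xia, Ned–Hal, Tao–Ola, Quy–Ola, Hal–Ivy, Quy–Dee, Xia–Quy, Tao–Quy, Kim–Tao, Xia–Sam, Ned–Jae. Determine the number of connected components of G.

Component: {Hal, Ivy, Ned, Jae}
Component: {Leo, Quy, Tao, Ola, Xia, Dee, Sam, Kim}

2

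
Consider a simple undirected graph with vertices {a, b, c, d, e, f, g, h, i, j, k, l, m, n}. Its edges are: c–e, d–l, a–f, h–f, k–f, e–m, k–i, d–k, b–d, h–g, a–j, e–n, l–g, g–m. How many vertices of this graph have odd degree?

Degrees: a:2, b:1, c:1, d:3, e:3, f:3, g:3, h:2, i:1, j:1, k:3, l:2, m:2, n:1
Odd-degree vertices: b, c, d, e, f, g, i, j, k, n.

10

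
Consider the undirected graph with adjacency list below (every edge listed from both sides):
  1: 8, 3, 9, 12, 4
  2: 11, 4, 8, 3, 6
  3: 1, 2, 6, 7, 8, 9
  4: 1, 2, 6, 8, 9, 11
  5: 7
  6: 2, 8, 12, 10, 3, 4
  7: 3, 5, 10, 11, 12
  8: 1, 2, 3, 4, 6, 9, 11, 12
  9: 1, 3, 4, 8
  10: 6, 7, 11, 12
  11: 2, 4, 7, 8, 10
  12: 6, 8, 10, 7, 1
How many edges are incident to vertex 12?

5

Neighbors of 12: 1, 6, 7, 8, 10.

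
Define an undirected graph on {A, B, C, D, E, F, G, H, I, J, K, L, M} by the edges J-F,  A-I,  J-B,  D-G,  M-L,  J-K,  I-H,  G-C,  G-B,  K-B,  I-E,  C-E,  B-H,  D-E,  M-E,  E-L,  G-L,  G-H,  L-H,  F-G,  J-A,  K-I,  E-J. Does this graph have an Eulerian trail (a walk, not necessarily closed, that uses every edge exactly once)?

Yes

Degrees: A:2, B:4, C:2, D:2, E:6, F:2, G:6, H:4, I:4, J:5, K:3, L:4, M:2
Odd-degree vertices: J, K (2 total).
With 2 odd-degree vertices and all edges in one connected piece, an Eulerian trail exists (from J to K).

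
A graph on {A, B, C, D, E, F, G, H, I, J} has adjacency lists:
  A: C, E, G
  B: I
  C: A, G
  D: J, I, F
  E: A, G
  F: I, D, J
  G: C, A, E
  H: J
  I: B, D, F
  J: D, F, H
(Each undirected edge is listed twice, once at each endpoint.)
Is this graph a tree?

No

|V| = 10, |E| = 12.
It splits into 2 components, so it cannot be a tree.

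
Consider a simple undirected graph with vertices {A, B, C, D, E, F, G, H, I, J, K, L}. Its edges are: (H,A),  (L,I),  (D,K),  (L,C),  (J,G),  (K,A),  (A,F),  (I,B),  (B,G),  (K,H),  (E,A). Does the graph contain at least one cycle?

Yes

The graph has 12 vertices, 11 edges, and 2 connected components.
Since 11 > 12 - 2, a cycle must exist; for instance A-H-K-A.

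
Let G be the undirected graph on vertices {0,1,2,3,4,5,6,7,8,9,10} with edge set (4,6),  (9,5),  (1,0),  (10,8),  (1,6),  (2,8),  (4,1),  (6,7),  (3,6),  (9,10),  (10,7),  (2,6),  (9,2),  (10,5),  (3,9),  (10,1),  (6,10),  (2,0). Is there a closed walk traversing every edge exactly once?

Degrees: 0:2, 1:4, 2:4, 3:2, 4:2, 5:2, 6:6, 7:2, 8:2, 9:4, 10:6
Every vertex has even degree and the edges form a single connected piece, so an Eulerian circuit exists.

Yes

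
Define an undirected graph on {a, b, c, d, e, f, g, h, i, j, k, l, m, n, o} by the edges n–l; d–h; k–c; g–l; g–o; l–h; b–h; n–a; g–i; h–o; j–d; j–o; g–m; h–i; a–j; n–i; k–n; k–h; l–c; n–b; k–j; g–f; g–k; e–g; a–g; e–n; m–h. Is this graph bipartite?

A valid 2-coloring puts {c, g, h, j, n} on one side and {a, b, d, e, f, i, k, l, m, o} on the other; every edge crosses between the two sides.

Yes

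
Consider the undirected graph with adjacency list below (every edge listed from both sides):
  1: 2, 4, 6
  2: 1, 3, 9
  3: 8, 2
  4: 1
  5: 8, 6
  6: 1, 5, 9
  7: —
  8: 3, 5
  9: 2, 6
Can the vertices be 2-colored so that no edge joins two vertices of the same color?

Color {2, 4, 6, 7, 8} black and {1, 3, 5, 9} white. No edge joins two same-colored vertices, so the graph is bipartite.

Yes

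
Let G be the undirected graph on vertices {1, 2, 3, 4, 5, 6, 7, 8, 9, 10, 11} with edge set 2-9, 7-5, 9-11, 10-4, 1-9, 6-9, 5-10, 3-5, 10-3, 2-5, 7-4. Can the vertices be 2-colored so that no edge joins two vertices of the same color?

3-10-5-3 is an odd cycle (length 3), and a bipartite graph can contain only even cycles.

No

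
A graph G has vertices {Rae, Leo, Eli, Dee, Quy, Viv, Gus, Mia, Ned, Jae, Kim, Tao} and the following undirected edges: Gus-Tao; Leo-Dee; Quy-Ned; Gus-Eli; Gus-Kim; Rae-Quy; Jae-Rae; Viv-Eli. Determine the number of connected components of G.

4

Component: {Mia}
Component: {Leo, Dee}
Component: {Rae, Quy, Ned, Jae}
Component: {Eli, Viv, Gus, Kim, Tao}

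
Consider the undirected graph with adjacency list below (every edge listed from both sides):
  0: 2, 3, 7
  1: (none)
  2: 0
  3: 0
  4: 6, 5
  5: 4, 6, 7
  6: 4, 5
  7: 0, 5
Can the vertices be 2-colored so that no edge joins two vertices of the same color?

No

6-4-5-6 is an odd cycle (length 3), and a bipartite graph can contain only even cycles.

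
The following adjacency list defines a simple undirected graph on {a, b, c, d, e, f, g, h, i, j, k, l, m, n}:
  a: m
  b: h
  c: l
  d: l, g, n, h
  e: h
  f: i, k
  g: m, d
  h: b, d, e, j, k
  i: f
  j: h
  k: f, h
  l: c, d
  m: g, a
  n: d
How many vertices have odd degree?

Degrees: a:1, b:1, c:1, d:4, e:1, f:2, g:2, h:5, i:1, j:1, k:2, l:2, m:2, n:1
Odd-degree vertices: a, b, c, e, h, i, j, n.

8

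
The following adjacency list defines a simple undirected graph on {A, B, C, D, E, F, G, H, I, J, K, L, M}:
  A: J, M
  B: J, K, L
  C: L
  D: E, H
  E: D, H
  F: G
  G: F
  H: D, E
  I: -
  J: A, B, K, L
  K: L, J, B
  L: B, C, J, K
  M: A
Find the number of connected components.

4

Component: {I}
Component: {F, G}
Component: {D, E, H}
Component: {A, B, C, J, K, L, M}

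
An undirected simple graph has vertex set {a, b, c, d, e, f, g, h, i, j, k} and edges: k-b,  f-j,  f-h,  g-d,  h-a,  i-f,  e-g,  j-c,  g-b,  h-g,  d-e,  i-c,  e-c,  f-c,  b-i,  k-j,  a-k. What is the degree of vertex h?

Neighbors of h: a, f, g.

3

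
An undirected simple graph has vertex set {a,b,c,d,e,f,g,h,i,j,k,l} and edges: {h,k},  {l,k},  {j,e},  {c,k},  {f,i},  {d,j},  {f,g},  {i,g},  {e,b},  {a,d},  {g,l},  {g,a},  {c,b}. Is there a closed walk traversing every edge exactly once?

Degrees: a:2, b:2, c:2, d:2, e:2, f:2, g:4, h:1, i:2, j:2, k:3, l:2
Vertices with odd degree: h, k. An Eulerian circuit requires all degrees even.

No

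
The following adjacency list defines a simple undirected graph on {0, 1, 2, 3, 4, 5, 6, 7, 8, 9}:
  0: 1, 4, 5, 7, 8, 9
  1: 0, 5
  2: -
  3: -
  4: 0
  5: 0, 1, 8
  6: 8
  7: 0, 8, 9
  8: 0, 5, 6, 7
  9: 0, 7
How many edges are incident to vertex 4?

1

Neighbors of 4: 0.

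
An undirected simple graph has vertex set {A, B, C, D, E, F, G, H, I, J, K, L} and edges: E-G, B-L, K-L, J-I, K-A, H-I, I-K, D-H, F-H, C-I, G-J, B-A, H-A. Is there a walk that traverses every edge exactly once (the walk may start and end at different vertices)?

No

Degrees: A:3, B:2, C:1, D:1, E:1, F:1, G:2, H:4, I:4, J:2, K:3, L:2
Odd-degree vertices: A, C, D, E, F, K (6 total).
With 6 odd-degree vertices (more than two), no single trail can use every edge.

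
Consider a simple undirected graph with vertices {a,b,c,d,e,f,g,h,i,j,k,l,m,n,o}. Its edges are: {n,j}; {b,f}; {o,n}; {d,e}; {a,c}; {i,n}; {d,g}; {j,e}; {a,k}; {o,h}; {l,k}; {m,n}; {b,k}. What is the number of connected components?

2

Component: {a, b, c, f, k, l}
Component: {d, e, g, h, i, j, m, n, o}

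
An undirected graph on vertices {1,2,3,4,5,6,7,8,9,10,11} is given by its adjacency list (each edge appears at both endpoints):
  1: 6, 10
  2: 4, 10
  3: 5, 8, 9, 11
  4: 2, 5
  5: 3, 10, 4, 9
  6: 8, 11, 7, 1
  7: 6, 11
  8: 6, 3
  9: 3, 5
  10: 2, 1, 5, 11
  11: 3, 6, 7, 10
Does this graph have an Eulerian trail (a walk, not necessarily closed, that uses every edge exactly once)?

Degrees: 1:2, 2:2, 3:4, 4:2, 5:4, 6:4, 7:2, 8:2, 9:2, 10:4, 11:4
Odd-degree vertices: none (0 total).
The non-isolated vertices are connected and exactly 0 have odd degree, so an Eulerian trail exists.

Yes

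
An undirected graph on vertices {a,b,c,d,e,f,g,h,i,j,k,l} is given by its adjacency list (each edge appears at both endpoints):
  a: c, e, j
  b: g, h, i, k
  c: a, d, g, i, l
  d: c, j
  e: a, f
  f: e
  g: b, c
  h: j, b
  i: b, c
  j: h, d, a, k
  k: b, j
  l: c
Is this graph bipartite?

Yes

A valid 2-coloring puts {b, c, e, j} on one side and {a, d, f, g, h, i, k, l} on the other; every edge crosses between the two sides.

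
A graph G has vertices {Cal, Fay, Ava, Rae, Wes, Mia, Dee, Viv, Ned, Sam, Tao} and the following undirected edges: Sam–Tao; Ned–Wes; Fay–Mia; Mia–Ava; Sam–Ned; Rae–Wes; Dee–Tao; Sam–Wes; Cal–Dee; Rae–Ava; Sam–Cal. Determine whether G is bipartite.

No

Wes-Ned-Sam-Wes is an odd cycle (length 3), and a bipartite graph can contain only even cycles.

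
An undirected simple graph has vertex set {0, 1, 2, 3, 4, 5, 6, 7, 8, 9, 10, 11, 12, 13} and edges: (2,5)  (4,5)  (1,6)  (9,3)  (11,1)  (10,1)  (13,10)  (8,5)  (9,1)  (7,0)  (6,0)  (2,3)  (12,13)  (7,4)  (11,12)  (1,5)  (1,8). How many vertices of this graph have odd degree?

Degrees: 0:2, 1:6, 2:2, 3:2, 4:2, 5:4, 6:2, 7:2, 8:2, 9:2, 10:2, 11:2, 12:2, 13:2
Odd-degree vertices: none.

0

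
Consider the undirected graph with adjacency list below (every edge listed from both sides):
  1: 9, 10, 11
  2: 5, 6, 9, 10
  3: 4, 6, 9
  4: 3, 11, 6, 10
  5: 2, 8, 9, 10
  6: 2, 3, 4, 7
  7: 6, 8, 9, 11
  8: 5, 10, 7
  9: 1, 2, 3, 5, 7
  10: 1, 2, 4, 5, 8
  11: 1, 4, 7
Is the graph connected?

Yes

Starting from 1 and exploring outward reaches every vertex (1, 10, 11, 9, 2, 8, 4, 5, 7, 3, 6); the graph is connected.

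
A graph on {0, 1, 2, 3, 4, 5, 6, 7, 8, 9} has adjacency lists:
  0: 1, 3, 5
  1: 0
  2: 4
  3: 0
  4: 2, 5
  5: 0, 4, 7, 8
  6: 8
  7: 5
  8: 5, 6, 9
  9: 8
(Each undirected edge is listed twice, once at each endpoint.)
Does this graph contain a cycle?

No

|V| = 10, |E| = 9, number of components = 1.
Since 9 = 10 - 1, the graph is a forest and contains no cycle.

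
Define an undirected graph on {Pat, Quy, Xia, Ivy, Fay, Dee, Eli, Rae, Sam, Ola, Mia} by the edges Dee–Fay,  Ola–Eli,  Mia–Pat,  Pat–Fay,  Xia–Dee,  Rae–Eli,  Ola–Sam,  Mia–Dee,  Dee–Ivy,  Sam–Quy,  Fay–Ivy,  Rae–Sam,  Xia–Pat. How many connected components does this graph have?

Component: {Quy, Eli, Rae, Sam, Ola}
Component: {Pat, Xia, Ivy, Fay, Dee, Mia}

2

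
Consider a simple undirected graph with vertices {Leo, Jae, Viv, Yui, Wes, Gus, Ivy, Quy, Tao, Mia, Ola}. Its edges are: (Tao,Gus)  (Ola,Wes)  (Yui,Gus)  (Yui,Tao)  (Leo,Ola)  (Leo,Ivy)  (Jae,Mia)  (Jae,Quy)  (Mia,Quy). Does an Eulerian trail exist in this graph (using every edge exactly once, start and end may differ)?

Degrees: Leo:2, Jae:2, Viv:0, Yui:2, Wes:1, Gus:2, Ivy:1, Quy:2, Tao:2, Mia:2, Ola:2
Odd-degree vertices: Wes, Ivy (2 total).
The edges lie in more than one component, so no single trail can cover them all.

No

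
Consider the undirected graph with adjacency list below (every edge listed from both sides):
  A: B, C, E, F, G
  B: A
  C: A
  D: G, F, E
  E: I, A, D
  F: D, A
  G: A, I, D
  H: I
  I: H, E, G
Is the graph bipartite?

Partition the vertices as {B, C, E, F, G, H} vs {A, D, I}. Each listed edge has one endpoint in each part, so the graph is bipartite.

Yes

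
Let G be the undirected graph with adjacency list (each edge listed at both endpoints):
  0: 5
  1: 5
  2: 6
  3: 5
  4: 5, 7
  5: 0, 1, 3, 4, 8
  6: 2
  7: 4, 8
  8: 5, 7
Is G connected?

Component: {2, 6}
Component: {0, 1, 3, 4, 5, 7, 8}
No edge joins these 2 groups, so the graph is disconnected.

No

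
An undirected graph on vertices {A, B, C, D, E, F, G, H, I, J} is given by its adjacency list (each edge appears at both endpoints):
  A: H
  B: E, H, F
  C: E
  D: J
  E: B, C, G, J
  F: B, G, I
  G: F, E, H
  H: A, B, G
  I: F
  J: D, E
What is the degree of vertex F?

3

Neighbors of F: B, G, I.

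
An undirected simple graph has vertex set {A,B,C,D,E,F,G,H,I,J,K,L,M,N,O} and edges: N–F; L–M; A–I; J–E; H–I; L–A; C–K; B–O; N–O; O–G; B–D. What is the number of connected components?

Component: {C, K}
Component: {E, J}
Component: {A, H, I, L, M}
Component: {B, D, F, G, N, O}

4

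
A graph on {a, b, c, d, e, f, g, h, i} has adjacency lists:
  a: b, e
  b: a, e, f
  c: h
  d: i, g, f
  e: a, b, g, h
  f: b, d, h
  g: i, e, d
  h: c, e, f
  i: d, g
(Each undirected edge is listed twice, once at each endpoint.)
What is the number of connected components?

Component: {a, b, c, d, e, f, g, h, i}

1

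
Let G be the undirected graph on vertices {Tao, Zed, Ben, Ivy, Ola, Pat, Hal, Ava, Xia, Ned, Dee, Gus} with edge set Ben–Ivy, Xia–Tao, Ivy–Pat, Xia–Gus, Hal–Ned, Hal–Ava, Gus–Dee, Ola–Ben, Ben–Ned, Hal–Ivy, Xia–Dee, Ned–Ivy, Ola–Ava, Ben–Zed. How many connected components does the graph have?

2

Component: {Tao, Xia, Dee, Gus}
Component: {Zed, Ben, Ivy, Ola, Pat, Hal, Ava, Ned}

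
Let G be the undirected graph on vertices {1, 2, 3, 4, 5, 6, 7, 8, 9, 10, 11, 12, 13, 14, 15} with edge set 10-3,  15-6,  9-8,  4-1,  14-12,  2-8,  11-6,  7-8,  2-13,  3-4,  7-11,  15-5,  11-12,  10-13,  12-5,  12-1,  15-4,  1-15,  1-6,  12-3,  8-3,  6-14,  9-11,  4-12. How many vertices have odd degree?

0

Degrees: 1:4, 2:2, 3:4, 4:4, 5:2, 6:4, 7:2, 8:4, 9:2, 10:2, 11:4, 12:6, 13:2, 14:2, 15:4
Odd-degree vertices: none.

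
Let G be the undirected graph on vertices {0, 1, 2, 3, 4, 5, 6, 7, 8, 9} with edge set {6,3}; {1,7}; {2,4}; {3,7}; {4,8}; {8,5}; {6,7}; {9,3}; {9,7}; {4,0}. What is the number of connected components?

Component: {0, 2, 4, 5, 8}
Component: {1, 3, 6, 7, 9}

2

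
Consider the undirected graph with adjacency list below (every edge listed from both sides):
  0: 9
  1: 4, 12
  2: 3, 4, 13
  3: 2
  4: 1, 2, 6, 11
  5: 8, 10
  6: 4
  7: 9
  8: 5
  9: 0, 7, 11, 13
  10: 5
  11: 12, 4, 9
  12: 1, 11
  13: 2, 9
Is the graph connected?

No

Component: {5, 8, 10}
Component: {0, 1, 2, 3, 4, 6, 7, 9, 11, 12, 13}
There are 2 separate components, so the graph is not connected.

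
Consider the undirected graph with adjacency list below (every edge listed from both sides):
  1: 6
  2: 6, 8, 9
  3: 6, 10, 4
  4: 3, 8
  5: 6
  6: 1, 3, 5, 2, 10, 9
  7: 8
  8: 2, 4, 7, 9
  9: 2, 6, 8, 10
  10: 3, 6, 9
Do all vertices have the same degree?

Degrees: 1:1, 2:3, 3:3, 4:2, 5:1, 6:6, 7:1, 8:4, 9:4, 10:3
Vertex 1 has degree 1 while 6 has degree 6, so the graph is not regular.

No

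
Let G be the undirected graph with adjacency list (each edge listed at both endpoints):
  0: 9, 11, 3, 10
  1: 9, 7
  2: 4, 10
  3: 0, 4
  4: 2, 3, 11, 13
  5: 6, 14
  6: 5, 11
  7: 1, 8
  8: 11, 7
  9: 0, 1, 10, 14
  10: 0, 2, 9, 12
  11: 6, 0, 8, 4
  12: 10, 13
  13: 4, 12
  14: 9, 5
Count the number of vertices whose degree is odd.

Degrees: 0:4, 1:2, 2:2, 3:2, 4:4, 5:2, 6:2, 7:2, 8:2, 9:4, 10:4, 11:4, 12:2, 13:2, 14:2
Odd-degree vertices: none.

0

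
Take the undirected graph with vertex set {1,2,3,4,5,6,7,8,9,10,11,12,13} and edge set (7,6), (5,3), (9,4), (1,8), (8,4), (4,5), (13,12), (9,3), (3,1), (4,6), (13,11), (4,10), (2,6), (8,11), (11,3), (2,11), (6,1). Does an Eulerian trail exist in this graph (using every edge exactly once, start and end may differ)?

No

Degrees: 1:3, 2:2, 3:4, 4:5, 5:2, 6:4, 7:1, 8:3, 9:2, 10:1, 11:4, 12:1, 13:2
Odd-degree vertices: 1, 4, 7, 8, 10, 12 (6 total).
With 6 odd-degree vertices (more than two), no single trail can use every edge.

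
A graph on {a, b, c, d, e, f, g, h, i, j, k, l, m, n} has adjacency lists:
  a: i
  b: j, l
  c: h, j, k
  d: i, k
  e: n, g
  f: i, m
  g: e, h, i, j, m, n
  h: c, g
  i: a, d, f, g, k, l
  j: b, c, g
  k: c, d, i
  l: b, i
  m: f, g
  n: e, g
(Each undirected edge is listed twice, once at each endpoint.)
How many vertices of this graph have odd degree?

Degrees: a:1, b:2, c:3, d:2, e:2, f:2, g:6, h:2, i:6, j:3, k:3, l:2, m:2, n:2
Odd-degree vertices: a, c, j, k.

4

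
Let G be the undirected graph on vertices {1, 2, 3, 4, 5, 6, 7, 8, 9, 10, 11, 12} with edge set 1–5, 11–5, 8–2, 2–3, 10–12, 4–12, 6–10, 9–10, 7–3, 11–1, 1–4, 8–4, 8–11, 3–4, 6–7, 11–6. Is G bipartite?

No

11-5-1-11 is an odd cycle (length 3), and a bipartite graph can contain only even cycles.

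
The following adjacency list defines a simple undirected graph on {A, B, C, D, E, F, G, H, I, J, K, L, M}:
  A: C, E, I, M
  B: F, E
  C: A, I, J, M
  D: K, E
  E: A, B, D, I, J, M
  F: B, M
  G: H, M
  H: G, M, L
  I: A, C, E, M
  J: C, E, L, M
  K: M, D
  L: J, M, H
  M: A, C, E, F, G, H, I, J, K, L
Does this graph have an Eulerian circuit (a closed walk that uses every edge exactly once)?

No

Degrees: A:4, B:2, C:4, D:2, E:6, F:2, G:2, H:3, I:4, J:4, K:2, L:3, M:10
Vertices with odd degree: H, L. An Eulerian circuit requires all degrees even.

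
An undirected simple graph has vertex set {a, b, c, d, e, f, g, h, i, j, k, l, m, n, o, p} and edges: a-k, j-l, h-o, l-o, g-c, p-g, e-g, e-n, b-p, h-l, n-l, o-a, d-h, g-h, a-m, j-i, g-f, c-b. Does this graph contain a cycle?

Yes

The graph has 16 vertices, 18 edges, and 1 connected component.
One cycle is o-l-n-e-g-h-o.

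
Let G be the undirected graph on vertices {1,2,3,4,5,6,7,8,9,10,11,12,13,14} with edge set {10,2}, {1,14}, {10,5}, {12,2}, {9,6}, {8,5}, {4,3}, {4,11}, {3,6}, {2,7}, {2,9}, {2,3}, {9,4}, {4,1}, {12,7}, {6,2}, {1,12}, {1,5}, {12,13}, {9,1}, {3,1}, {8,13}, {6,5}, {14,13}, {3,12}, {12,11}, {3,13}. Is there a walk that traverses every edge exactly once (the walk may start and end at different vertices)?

Degrees: 1:6, 2:6, 3:6, 4:4, 5:4, 6:4, 7:2, 8:2, 9:4, 10:2, 11:2, 12:6, 13:4, 14:2
Odd-degree vertices: none (0 total).
With 0 odd-degree vertices and all edges in one connected piece, an Eulerian trail exists.

Yes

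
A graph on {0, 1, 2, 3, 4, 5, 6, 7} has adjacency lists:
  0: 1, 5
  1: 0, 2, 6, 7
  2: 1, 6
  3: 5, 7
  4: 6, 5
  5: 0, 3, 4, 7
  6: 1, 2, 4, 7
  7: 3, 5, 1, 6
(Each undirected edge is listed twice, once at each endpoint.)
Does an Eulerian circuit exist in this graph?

Yes

Degrees: 0:2, 1:4, 2:2, 3:2, 4:2, 5:4, 6:4, 7:4
All degrees are even and the non-isolated vertices are connected — an Eulerian circuit exists.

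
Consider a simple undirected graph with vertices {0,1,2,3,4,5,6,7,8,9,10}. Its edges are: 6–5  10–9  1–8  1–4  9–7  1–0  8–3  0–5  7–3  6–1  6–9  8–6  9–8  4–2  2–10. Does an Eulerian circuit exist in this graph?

Yes

Degrees: 0:2, 1:4, 2:2, 3:2, 4:2, 5:2, 6:4, 7:2, 8:4, 9:4, 10:2
All degrees are even and the non-isolated vertices are connected — an Eulerian circuit exists.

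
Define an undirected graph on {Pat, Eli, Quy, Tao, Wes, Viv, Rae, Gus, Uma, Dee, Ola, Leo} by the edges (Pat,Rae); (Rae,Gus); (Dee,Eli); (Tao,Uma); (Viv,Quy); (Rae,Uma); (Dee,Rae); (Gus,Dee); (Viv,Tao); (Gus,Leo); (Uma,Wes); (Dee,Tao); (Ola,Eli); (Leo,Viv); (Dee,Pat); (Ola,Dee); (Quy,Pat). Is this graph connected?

A breadth-first search from Pat visits Pat, Dee, Quy, Rae, Tao, Ola, Eli, Gus, Viv, Uma, Leo, Wes — all 12 vertices — so the graph is connected.

Yes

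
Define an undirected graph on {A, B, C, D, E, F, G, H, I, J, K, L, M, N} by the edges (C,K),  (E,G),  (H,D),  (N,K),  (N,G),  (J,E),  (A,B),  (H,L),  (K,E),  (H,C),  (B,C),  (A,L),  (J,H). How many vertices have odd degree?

Degrees: A:2, B:2, C:3, D:1, E:3, F:0, G:2, H:4, I:0, J:2, K:3, L:2, M:0, N:2
Odd-degree vertices: C, D, E, K.

4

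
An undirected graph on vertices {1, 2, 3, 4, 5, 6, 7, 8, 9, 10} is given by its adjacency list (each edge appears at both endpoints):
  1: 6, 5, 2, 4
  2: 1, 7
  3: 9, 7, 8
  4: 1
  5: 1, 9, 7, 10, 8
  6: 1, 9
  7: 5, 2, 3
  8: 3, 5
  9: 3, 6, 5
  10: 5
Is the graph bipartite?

Yes

Color {2, 3, 4, 5, 6} black and {1, 7, 8, 9, 10} white. No edge joins two same-colored vertices, so the graph is bipartite.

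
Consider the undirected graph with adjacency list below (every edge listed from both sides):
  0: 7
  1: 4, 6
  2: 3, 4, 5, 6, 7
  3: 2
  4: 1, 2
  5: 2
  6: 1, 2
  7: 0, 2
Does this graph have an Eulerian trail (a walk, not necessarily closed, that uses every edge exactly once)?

No

Degrees: 0:1, 1:2, 2:5, 3:1, 4:2, 5:1, 6:2, 7:2
Odd-degree vertices: 0, 2, 3, 5 (4 total).
An Eulerian trail requires 0 or 2 odd-degree vertices; here there are 4.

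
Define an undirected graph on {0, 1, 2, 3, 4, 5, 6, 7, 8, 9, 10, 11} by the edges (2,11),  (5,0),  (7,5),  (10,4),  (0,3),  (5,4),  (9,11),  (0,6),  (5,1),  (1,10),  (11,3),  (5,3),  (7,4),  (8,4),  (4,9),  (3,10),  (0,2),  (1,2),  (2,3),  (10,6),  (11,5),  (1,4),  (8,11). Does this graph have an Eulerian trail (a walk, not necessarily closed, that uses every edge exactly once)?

Yes

Degrees: 0:4, 1:4, 2:4, 3:5, 4:6, 5:6, 6:2, 7:2, 8:2, 9:2, 10:4, 11:5
Odd-degree vertices: 3, 11 (2 total).
The non-isolated vertices are connected and exactly 2 have odd degree, so an Eulerian trail exists (from 3 to 11).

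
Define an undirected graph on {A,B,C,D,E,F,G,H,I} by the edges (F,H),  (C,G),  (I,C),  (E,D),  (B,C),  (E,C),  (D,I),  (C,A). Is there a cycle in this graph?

Yes

|V| = 9, |E| = 8, number of components = 2.
One cycle is C-I-D-E-C.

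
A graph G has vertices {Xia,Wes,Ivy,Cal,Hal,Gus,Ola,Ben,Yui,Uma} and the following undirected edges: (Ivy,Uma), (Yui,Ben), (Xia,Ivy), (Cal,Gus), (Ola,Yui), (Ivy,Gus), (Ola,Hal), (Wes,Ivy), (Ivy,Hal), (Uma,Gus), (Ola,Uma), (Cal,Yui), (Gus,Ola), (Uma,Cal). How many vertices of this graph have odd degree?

Degrees: Xia:1, Wes:1, Ivy:5, Cal:3, Hal:2, Gus:4, Ola:4, Ben:1, Yui:3, Uma:4
Odd-degree vertices: Xia, Wes, Ivy, Cal, Ben, Yui.

6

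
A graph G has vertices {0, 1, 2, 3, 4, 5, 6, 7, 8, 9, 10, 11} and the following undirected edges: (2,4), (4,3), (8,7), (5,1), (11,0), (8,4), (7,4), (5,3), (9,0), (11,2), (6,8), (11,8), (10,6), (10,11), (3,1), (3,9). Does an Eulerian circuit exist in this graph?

Degrees: 0:2, 1:2, 2:2, 3:4, 4:4, 5:2, 6:2, 7:2, 8:4, 9:2, 10:2, 11:4
Every vertex has even degree and the edges form a single connected piece, so an Eulerian circuit exists.

Yes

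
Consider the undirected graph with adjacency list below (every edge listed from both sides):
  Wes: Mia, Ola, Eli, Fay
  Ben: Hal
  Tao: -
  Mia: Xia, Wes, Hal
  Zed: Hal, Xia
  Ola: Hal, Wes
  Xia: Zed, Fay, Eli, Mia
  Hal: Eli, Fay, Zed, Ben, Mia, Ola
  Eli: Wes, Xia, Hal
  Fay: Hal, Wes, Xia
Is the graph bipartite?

Yes

Color {Ben, Tao, Mia, Zed, Ola, Eli, Fay} black and {Wes, Xia, Hal} white. No edge joins two same-colored vertices, so the graph is bipartite.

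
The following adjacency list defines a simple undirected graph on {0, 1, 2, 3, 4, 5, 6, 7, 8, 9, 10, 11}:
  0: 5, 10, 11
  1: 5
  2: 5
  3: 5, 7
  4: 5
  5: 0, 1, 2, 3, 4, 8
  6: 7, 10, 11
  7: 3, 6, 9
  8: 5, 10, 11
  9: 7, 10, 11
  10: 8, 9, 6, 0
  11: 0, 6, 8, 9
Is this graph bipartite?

Color {5, 7, 10, 11} black and {0, 1, 2, 3, 4, 6, 8, 9} white. No edge joins two same-colored vertices, so the graph is bipartite.

Yes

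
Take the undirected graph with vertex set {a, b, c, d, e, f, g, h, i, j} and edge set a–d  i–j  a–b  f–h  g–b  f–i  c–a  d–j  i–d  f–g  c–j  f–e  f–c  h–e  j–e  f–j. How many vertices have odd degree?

6

Degrees: a:3, b:2, c:3, d:3, e:3, f:6, g:2, h:2, i:3, j:5
Odd-degree vertices: a, c, d, e, i, j.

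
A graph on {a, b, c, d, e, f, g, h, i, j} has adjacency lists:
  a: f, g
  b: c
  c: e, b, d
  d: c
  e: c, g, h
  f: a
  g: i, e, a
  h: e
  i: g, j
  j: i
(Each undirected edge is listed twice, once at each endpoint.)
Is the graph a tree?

Yes

|V| = 10, |E| = 9.
It is connected with exactly 9 edges, hence acyclic — it is a tree.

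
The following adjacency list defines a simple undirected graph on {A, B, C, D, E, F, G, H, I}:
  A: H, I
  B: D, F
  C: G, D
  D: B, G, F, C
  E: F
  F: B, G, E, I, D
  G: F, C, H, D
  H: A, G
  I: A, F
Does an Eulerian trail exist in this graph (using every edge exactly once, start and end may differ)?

Degrees: A:2, B:2, C:2, D:4, E:1, F:5, G:4, H:2, I:2
Odd-degree vertices: E, F (2 total).
The non-isolated vertices are connected and exactly 2 have odd degree, so an Eulerian trail exists (from E to F).

Yes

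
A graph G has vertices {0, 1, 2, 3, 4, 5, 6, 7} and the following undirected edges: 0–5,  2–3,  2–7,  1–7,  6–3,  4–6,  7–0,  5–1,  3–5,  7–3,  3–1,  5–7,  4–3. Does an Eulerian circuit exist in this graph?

No

Degrees: 0:2, 1:3, 2:2, 3:6, 4:2, 5:4, 6:2, 7:5
Vertices with odd degree: 1, 7. An Eulerian circuit requires all degrees even.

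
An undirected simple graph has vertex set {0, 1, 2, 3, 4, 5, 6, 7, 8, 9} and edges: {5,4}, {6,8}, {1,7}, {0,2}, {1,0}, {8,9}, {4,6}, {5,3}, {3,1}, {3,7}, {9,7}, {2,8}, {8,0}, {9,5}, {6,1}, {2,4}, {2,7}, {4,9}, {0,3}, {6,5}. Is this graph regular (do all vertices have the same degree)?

Degrees: 0:4, 1:4, 2:4, 3:4, 4:4, 5:4, 6:4, 7:4, 8:4, 9:4
Every vertex has degree 4, so the graph is 4-regular.

Yes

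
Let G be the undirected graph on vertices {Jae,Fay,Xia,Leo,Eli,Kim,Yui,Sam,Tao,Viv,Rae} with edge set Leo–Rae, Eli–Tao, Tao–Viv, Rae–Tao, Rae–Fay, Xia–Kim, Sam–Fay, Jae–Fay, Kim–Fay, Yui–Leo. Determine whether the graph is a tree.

Yes

The graph has 11 vertices and 10 edges.
It is connected with exactly 10 edges, hence acyclic — it is a tree.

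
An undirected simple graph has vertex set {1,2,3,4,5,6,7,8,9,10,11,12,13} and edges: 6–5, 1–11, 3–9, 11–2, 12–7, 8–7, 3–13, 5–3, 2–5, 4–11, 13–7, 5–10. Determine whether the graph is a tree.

Yes

The graph has 13 vertices and 12 edges.
Connected and |E| = |V| - 1, which characterizes a tree.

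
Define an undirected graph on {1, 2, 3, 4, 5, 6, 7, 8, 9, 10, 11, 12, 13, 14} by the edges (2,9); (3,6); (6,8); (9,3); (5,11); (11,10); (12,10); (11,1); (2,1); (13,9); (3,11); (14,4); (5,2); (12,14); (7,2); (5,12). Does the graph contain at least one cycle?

The graph has 14 vertices, 16 edges, and 1 connected component.
One cycle is 1-11-3-9-2-1.

Yes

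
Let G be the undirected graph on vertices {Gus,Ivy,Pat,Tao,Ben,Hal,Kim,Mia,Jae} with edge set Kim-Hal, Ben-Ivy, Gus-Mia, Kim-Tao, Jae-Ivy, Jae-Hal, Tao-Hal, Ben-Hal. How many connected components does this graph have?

Component: {Pat}
Component: {Gus, Mia}
Component: {Ivy, Tao, Ben, Hal, Kim, Jae}

3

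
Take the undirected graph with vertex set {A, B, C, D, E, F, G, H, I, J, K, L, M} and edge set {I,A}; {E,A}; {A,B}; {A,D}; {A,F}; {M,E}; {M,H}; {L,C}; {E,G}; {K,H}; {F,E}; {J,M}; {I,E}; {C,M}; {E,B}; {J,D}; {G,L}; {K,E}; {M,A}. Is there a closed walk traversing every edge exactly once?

Degrees: A:6, B:2, C:2, D:2, E:7, F:2, G:2, H:2, I:2, J:2, K:2, L:2, M:5
E, M have odd degree; an Eulerian circuit needs every degree to be even, so none exists.

No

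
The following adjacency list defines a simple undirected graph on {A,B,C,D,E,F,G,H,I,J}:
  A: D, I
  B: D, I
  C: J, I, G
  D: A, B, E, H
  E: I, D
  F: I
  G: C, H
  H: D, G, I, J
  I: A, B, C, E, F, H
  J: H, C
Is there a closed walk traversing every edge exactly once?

No

Degrees: A:2, B:2, C:3, D:4, E:2, F:1, G:2, H:4, I:6, J:2
Vertices with odd degree: C, F. An Eulerian circuit requires all degrees even.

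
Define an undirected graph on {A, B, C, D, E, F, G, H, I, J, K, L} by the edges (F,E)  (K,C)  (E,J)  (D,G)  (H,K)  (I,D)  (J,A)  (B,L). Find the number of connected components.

4

Component: {B, L}
Component: {C, H, K}
Component: {D, G, I}
Component: {A, E, F, J}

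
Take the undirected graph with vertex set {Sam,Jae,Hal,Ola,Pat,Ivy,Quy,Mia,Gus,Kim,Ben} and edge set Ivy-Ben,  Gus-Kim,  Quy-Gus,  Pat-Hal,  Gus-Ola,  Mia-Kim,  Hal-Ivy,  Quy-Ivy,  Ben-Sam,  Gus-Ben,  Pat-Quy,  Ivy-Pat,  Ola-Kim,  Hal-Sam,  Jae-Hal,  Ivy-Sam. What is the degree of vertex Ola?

2

Neighbors of Ola: Gus, Kim.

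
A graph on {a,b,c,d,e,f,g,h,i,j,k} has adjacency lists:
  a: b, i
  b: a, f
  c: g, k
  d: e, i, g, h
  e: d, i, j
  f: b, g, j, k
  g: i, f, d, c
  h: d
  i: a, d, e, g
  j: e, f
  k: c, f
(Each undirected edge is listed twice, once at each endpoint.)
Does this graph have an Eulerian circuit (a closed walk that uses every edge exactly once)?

No

Degrees: a:2, b:2, c:2, d:4, e:3, f:4, g:4, h:1, i:4, j:2, k:2
e, h have odd degree; an Eulerian circuit needs every degree to be even, so none exists.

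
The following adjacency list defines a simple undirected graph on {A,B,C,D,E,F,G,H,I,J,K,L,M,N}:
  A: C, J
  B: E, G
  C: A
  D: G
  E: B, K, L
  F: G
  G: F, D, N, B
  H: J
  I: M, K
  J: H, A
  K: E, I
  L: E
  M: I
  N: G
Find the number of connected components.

Component: {A, C, H, J}
Component: {B, D, E, F, G, I, K, L, M, N}

2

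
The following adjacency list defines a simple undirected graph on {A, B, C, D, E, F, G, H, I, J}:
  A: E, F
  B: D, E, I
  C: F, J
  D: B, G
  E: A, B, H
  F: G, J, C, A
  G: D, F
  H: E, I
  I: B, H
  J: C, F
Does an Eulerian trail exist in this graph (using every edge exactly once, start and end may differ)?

Yes

Degrees: A:2, B:3, C:2, D:2, E:3, F:4, G:2, H:2, I:2, J:2
Odd-degree vertices: B, E (2 total).
With 2 odd-degree vertices and all edges in one connected piece, an Eulerian trail exists (from B to E).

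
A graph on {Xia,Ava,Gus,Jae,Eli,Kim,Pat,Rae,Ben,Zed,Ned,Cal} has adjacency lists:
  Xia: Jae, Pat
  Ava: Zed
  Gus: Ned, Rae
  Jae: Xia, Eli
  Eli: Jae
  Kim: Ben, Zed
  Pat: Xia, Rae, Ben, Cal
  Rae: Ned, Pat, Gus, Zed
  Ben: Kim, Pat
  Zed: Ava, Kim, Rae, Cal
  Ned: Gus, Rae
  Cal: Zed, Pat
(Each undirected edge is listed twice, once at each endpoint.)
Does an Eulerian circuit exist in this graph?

Degrees: Xia:2, Ava:1, Gus:2, Jae:2, Eli:1, Kim:2, Pat:4, Rae:4, Ben:2, Zed:4, Ned:2, Cal:2
Ava, Eli have odd degree; an Eulerian circuit needs every degree to be even, so none exists.

No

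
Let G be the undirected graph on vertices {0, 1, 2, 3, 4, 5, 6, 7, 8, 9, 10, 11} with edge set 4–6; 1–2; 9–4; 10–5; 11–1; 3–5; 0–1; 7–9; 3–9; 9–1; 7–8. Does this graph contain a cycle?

No

The graph has 12 vertices, 11 edges, and 1 connected component.
Since 11 = 12 - 1, the graph is a forest and contains no cycle.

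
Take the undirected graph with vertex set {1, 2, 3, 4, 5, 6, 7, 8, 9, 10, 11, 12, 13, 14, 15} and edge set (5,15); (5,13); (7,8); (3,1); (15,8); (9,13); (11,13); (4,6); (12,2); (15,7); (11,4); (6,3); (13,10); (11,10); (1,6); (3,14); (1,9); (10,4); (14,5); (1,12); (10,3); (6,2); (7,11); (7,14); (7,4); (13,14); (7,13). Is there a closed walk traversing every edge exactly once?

Degrees: 1:4, 2:2, 3:4, 4:4, 5:3, 6:4, 7:6, 8:2, 9:2, 10:4, 11:4, 12:2, 13:6, 14:4, 15:3
5, 15 have odd degree; an Eulerian circuit needs every degree to be even, so none exists.

No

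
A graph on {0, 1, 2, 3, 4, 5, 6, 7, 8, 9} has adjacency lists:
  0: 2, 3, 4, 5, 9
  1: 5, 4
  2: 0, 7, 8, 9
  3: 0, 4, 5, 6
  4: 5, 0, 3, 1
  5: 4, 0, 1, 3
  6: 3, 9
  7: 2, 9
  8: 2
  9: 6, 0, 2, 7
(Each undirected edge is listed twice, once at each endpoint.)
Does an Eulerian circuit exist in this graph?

No

Degrees: 0:5, 1:2, 2:4, 3:4, 4:4, 5:4, 6:2, 7:2, 8:1, 9:4
Vertices with odd degree: 0, 8. An Eulerian circuit requires all degrees even.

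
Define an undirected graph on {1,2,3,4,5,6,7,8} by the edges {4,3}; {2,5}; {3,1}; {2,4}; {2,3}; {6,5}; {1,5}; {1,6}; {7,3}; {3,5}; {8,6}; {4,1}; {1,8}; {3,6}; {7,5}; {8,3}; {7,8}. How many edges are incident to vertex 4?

3

Neighbors of 4: 1, 2, 3.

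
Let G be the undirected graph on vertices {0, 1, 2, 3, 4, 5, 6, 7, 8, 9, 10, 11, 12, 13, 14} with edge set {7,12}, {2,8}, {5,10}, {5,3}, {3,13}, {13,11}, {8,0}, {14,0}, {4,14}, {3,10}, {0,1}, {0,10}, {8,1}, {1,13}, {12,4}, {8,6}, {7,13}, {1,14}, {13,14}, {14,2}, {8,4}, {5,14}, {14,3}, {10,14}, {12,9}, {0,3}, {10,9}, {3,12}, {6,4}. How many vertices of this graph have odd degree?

Degrees: 0:5, 1:4, 2:2, 3:6, 4:4, 5:3, 6:2, 7:2, 8:5, 9:2, 10:5, 11:1, 12:4, 13:5, 14:8
Odd-degree vertices: 0, 5, 8, 10, 11, 13.

6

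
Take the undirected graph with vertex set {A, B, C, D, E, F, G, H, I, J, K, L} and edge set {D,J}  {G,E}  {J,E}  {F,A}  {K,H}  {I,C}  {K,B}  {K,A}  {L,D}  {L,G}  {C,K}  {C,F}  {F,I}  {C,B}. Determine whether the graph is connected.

No

Component: {D, E, G, J, L}
Component: {A, B, C, F, H, I, K}
No edge joins these 2 groups, so the graph is disconnected.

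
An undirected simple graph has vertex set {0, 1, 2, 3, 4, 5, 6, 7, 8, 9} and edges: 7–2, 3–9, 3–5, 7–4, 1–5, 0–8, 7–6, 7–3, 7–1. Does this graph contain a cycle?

Yes

|V| = 10, |E| = 9, number of components = 2.
One cycle is 1-7-3-5-1.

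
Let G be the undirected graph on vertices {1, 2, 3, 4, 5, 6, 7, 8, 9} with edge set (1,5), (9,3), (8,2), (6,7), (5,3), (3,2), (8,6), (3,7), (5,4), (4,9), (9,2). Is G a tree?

|V| = 9, |E| = 11.
Connected but with 11 > 8 edges, so it has a cycle and is not a tree.

No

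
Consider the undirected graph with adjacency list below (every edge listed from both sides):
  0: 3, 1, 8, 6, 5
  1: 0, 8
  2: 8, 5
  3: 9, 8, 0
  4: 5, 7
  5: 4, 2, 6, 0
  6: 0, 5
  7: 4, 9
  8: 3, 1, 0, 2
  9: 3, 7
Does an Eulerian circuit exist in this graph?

Degrees: 0:5, 1:2, 2:2, 3:3, 4:2, 5:4, 6:2, 7:2, 8:4, 9:2
Vertices with odd degree: 0, 3. An Eulerian circuit requires all degrees even.

No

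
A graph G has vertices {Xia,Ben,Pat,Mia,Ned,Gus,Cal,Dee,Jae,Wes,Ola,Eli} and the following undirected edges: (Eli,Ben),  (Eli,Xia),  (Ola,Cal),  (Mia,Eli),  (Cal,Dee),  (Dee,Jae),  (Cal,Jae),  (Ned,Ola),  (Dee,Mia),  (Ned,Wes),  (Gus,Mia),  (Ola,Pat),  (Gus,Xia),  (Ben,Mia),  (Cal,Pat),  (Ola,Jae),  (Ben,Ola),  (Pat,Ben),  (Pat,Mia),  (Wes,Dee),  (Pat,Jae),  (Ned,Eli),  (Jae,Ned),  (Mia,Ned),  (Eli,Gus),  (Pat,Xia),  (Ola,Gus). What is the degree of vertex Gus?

4

Neighbors of Gus: Xia, Mia, Ola, Eli.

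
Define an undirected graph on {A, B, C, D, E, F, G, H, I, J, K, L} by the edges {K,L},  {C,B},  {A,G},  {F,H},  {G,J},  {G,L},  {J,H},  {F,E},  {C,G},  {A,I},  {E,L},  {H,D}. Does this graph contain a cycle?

Yes

|V| = 12, |E| = 12, number of components = 1.
Since 12 > 12 - 1, a cycle must exist; for instance G-J-H-F-E-L-G.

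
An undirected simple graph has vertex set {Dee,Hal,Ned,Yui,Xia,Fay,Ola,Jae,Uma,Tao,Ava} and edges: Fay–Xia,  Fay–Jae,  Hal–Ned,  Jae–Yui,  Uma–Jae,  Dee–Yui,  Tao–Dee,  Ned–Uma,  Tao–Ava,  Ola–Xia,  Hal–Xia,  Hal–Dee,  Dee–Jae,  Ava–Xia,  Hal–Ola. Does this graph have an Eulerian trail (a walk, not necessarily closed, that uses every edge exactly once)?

Yes

Degrees: Dee:4, Hal:4, Ned:2, Yui:2, Xia:4, Fay:2, Ola:2, Jae:4, Uma:2, Tao:2, Ava:2
Odd-degree vertices: none (0 total).
With 0 odd-degree vertices and all edges in one connected piece, an Eulerian trail exists.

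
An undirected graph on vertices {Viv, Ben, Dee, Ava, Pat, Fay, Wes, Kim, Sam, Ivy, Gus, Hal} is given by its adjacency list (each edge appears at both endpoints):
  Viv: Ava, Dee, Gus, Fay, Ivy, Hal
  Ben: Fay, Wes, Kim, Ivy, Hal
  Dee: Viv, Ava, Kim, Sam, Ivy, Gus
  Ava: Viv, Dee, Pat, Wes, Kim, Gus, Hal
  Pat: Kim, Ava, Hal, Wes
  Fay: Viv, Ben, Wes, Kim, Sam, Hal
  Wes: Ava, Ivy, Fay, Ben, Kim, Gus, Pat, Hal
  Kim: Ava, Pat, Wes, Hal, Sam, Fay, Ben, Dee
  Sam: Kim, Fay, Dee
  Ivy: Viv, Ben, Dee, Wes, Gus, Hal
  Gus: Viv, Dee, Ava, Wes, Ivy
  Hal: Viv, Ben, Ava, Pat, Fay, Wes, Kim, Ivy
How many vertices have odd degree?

Degrees: Viv:6, Ben:5, Dee:6, Ava:7, Pat:4, Fay:6, Wes:8, Kim:8, Sam:3, Ivy:6, Gus:5, Hal:8
Odd-degree vertices: Ben, Ava, Sam, Gus.

4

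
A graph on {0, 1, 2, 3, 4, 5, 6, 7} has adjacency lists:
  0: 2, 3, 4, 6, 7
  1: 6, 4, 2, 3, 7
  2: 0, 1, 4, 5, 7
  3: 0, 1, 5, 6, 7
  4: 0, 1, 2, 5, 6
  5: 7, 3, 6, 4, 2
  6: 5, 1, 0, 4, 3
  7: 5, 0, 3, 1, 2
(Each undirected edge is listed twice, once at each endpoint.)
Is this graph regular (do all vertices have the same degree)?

Degrees: 0:5, 1:5, 2:5, 3:5, 4:5, 5:5, 6:5, 7:5
All degrees equal 5; the graph is regular.

Yes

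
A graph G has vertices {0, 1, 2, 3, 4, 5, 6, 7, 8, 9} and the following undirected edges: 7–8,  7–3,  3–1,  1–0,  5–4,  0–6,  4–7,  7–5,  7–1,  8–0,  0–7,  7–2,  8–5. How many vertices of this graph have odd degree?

Degrees: 0:4, 1:3, 2:1, 3:2, 4:2, 5:3, 6:1, 7:7, 8:3, 9:0
Odd-degree vertices: 1, 2, 5, 6, 7, 8.

6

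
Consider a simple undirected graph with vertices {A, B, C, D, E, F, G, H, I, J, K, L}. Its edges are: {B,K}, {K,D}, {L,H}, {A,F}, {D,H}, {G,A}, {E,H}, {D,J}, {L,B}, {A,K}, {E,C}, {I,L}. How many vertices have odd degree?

10

Degrees: A:3, B:2, C:1, D:3, E:2, F:1, G:1, H:3, I:1, J:1, K:3, L:3
Odd-degree vertices: A, C, D, F, G, H, I, J, K, L.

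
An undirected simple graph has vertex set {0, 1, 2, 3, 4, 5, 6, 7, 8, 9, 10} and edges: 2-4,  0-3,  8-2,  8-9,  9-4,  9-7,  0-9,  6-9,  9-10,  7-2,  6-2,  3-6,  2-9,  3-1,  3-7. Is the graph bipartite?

The cycle 6-2-9-6 has length 3, which is odd, so the graph is not bipartite.

No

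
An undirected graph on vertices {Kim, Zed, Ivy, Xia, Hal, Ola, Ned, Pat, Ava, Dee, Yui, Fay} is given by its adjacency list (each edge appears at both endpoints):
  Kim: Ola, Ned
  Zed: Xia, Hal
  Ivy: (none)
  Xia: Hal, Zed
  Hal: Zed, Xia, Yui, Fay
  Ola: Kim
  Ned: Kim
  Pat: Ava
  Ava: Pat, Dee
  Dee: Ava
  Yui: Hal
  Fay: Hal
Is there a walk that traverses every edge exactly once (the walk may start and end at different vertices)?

Degrees: Kim:2, Zed:2, Ivy:0, Xia:2, Hal:4, Ola:1, Ned:1, Pat:1, Ava:2, Dee:1, Yui:1, Fay:1
Odd-degree vertices: Ola, Ned, Pat, Dee, Yui, Fay (6 total).
An Eulerian trail requires 0 or 2 odd-degree vertices; here there are 6.

No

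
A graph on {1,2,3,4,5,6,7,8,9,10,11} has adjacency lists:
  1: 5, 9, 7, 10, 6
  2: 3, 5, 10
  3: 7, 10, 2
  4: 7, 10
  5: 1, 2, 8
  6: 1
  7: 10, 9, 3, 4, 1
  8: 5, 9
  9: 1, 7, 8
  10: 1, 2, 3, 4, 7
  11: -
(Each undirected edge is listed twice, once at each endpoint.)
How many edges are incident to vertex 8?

2

Neighbors of 8: 5, 9.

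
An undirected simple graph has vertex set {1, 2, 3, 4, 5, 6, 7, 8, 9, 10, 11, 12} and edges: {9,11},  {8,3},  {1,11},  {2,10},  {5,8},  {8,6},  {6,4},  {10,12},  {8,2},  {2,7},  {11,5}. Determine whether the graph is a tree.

Yes

The graph has 12 vertices and 11 edges.
Connected and |E| = |V| - 1, which characterizes a tree.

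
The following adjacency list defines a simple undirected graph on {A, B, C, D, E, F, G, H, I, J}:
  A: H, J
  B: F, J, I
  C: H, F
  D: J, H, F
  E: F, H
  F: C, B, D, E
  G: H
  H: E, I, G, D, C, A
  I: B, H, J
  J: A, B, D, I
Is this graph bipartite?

No

The cycle B-I-J-B has length 3, which is odd, so the graph is not bipartite.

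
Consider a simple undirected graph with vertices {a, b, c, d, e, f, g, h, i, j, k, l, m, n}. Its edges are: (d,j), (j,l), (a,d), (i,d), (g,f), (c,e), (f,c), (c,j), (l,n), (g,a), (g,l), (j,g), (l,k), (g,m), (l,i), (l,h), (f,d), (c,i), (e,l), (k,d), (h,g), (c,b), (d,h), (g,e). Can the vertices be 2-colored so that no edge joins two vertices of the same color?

No

h-g-l-h is an odd cycle (length 3), and a bipartite graph can contain only even cycles.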